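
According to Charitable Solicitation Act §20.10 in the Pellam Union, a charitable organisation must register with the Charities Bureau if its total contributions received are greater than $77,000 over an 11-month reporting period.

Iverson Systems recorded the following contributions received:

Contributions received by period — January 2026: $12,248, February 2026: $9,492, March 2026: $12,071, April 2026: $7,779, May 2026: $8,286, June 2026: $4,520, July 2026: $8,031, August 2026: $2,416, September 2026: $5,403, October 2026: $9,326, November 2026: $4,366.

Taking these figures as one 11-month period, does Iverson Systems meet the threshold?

Yes

Total contributions received: $12,248 + $9,492 + $12,071 + $7,779 + $8,286 + $4,520 + $8,031 + $2,416 + $5,403 + $9,326 + $4,366 = $83,938.
$83,938 > $77,000, so the threshold is exceeded.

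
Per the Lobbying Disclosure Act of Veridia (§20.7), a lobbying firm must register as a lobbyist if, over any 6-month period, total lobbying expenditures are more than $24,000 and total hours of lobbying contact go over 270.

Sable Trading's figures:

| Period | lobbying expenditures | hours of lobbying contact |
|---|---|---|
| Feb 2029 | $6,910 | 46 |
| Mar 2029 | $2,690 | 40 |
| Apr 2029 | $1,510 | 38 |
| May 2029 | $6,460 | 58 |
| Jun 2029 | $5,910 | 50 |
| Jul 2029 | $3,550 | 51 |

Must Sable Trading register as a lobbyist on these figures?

Yes

Total lobbying expenditures: $6,910 + $2,690 + $1,510 + $6,460 + $5,910 + $3,550 = $27,030 (> $24,000).
Total hours of lobbying contact: 46 + 40 + 38 + 58 + 50 + 51 = 283 (> 270).
The test is 'and': both thresholds are exceeded.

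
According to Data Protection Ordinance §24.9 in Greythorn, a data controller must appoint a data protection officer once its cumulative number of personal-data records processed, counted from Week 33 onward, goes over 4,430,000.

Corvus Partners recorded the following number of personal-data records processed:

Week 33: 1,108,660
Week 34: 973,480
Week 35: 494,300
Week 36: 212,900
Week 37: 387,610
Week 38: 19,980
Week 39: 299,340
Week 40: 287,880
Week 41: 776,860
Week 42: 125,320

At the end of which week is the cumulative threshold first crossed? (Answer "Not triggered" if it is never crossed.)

Week 41

Through Week 33: 1,108,660
Through Week 34: 2,082,140
Through Week 35: 2,576,440
Through Week 36: 2,789,340
Through Week 37: 3,176,950
Through Week 38: 3,196,930
Through Week 39: 3,496,270
Through Week 40: 3,784,150
Through Week 41: 4,561,010 ← exceeds threshold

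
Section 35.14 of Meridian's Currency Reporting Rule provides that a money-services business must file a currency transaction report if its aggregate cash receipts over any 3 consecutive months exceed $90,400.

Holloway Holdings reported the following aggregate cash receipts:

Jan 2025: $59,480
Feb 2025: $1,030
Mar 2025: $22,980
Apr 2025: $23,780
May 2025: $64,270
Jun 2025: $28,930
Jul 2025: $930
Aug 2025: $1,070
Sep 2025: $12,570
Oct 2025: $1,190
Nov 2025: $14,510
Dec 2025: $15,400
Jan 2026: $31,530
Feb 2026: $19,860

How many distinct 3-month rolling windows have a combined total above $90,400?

3

Jan 2025–Mar 2025: $59,480 + $1,030 + $22,980 = $83,490 (under)
Feb 2025–Apr 2025: $1,030 + $22,980 + $23,780 = $47,790 (under)
Mar 2025–May 2025: $22,980 + $23,780 + $64,270 = $111,030 (over)
Apr 2025–Jun 2025: $23,780 + $64,270 + $28,930 = $116,980 (over)
May 2025–Jul 2025: $64,270 + $28,930 + $930 = $94,130 (over)
Jun 2025–Aug 2025: $28,930 + $930 + $1,070 = $30,930 (under)
Jul 2025–Sep 2025: $930 + $1,070 + $12,570 = $14,570 (under)
Aug 2025–Oct 2025: $1,070 + $12,570 + $1,190 = $14,830 (under)
Sep 2025–Nov 2025: $12,570 + $1,190 + $14,510 = $28,270 (under)
Oct 2025–Dec 2025: $1,190 + $14,510 + $15,400 = $31,100 (under)
Nov 2025–Jan 2026: $14,510 + $15,400 + $31,530 = $61,440 (under)
Dec 2025–Feb 2026: $15,400 + $31,530 + $19,860 = $66,790 (under)
3 windows exceed the threshold.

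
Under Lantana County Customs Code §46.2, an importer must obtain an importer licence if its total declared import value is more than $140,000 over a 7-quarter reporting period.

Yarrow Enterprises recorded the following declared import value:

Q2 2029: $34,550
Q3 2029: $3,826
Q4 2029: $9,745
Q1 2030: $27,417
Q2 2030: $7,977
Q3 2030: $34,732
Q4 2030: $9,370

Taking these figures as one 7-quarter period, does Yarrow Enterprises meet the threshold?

Total declared import value: $34,550 + $3,826 + $9,745 + $27,417 + $7,977 + $34,732 + $9,370 = $127,617.
$127,617 ≤ $140,000, so the threshold is not exceeded.

No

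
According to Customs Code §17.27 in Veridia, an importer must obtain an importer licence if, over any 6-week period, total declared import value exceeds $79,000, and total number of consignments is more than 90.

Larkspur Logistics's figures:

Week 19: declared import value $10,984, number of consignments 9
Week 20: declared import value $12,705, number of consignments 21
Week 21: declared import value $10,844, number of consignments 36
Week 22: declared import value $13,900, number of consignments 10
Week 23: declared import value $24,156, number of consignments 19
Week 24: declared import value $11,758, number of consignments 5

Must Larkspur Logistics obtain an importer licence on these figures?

Yes

Total declared import value: $10,984 + $12,705 + $10,844 + $13,900 + $24,156 + $11,758 = $84,347 (> $79,000).
Total number of consignments: 9 + 21 + 36 + 10 + 19 + 5 = 100 (> 90).
The test is 'and': both thresholds are exceeded.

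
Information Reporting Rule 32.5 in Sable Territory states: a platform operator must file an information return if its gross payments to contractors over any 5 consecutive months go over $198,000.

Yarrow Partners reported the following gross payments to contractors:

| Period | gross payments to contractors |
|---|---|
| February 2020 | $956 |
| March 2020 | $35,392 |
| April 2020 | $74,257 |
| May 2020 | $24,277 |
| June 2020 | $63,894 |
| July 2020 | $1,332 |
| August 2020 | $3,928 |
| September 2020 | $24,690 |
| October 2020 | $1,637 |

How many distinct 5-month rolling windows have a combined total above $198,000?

February 2020–June 2020: $956 + $35,392 + $74,257 + $24,277 + $63,894 = $198,776 (over)
March 2020–July 2020: $35,392 + $74,257 + $24,277 + $63,894 + $1,332 = $199,152 (over)
April 2020–August 2020: $74,257 + $24,277 + $63,894 + $1,332 + $3,928 = $167,688 (under)
May 2020–September 2020: $24,277 + $63,894 + $1,332 + $3,928 + $24,690 = $118,121 (under)
June 2020–October 2020: $63,894 + $1,332 + $3,928 + $24,690 + $1,637 = $95,481 (under)
2 windows exceed the threshold.

2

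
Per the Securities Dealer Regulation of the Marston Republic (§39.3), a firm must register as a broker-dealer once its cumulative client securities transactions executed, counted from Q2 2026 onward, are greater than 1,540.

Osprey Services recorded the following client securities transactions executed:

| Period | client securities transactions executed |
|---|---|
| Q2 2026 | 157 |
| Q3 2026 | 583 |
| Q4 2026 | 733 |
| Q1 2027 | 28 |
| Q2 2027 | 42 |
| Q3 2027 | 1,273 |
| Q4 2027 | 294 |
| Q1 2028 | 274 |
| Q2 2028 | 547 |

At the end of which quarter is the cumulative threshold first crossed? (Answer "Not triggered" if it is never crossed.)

Through Q2 2026: 157
Through Q3 2026: 740
Through Q4 2026: 1,473
Through Q1 2027: 1,501
Through Q2 2027: 1,543 ← exceeds threshold

Q2 2027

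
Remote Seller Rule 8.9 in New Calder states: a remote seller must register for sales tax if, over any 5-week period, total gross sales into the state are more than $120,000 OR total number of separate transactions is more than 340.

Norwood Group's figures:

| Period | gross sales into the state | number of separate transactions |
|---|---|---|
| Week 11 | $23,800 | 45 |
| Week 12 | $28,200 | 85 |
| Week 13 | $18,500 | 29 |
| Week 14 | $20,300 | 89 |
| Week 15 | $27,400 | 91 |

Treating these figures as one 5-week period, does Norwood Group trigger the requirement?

No

Total gross sales into the state: $23,800 + $28,200 + $18,500 + $20,300 + $27,400 = $118,200 (≤ $120,000).
Total number of separate transactions: 45 + 85 + 29 + 89 + 91 = 339 (≤ 340).
The test is 'or': neither threshold is exceeded.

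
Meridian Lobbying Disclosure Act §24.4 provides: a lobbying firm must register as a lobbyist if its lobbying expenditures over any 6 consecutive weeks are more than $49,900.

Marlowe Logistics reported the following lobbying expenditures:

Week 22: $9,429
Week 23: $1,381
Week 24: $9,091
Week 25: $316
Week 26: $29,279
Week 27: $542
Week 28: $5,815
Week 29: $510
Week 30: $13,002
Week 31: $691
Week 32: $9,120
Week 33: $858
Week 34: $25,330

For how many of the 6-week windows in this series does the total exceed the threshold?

Week 22–Week 27: $9,429 + $1,381 + $9,091 + $316 + $29,279 + $542 = $50,038 (over)
Week 23–Week 28: $1,381 + $9,091 + $316 + $29,279 + $542 + $5,815 = $46,424 (under)
Week 24–Week 29: $9,091 + $316 + $29,279 + $542 + $5,815 + $510 = $45,553 (under)
Week 25–Week 30: $316 + $29,279 + $542 + $5,815 + $510 + $13,002 = $49,464 (under)
Week 26–Week 31: $29,279 + $542 + $5,815 + $510 + $13,002 + $691 = $49,839 (under)
Week 27–Week 32: $542 + $5,815 + $510 + $13,002 + $691 + $9,120 = $29,680 (under)
Week 28–Week 33: $5,815 + $510 + $13,002 + $691 + $9,120 + $858 = $29,996 (under)
Week 29–Week 34: $510 + $13,002 + $691 + $9,120 + $858 + $25,330 = $49,511 (under)
1 window exceeds the threshold.

1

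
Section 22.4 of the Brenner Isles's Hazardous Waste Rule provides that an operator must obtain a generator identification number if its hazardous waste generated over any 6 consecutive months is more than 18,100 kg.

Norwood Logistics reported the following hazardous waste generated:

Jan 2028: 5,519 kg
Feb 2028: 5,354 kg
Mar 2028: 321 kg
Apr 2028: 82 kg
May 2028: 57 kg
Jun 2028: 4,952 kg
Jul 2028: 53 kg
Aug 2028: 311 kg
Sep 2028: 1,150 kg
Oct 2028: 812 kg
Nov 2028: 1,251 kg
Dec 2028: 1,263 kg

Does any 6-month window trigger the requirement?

No

Jan 2028–Jun 2028: 5,519 kg + 5,354 kg + 321 kg + 82 kg + 57 kg + 4,952 kg = 16,285 kg (under)
Feb 2028–Jul 2028: 5,354 kg + 321 kg + 82 kg + 57 kg + 4,952 kg + 53 kg = 10,819 kg (under)
Mar 2028–Aug 2028: 321 kg + 82 kg + 57 kg + 4,952 kg + 53 kg + 311 kg = 5,776 kg (under)
Apr 2028–Sep 2028: 82 kg + 57 kg + 4,952 kg + 53 kg + 311 kg + 1,150 kg = 6,605 kg (under)
May 2028–Oct 2028: 57 kg + 4,952 kg + 53 kg + 311 kg + 1,150 kg + 812 kg = 7,335 kg (under)
Jun 2028–Nov 2028: 4,952 kg + 53 kg + 311 kg + 1,150 kg + 812 kg + 1,251 kg = 8,529 kg (under)
Jul 2028–Dec 2028: 53 kg + 311 kg + 1,150 kg + 812 kg + 1,251 kg + 1,263 kg = 4,840 kg (under)
No window exceeds 18,100 kg.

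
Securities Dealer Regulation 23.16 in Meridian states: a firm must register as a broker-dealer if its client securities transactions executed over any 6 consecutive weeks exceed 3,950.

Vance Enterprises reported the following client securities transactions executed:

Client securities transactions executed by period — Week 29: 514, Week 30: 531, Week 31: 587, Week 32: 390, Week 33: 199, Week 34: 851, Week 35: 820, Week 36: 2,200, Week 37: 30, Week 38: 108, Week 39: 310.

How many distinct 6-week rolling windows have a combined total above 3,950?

4

Week 29–Week 34: 514 + 531 + 587 + 390 + 199 + 851 = 3,072 (under)
Week 30–Week 35: 531 + 587 + 390 + 199 + 851 + 820 = 3,378 (under)
Week 31–Week 36: 587 + 390 + 199 + 851 + 820 + 2,200 = 5,047 (over)
Week 32–Week 37: 390 + 199 + 851 + 820 + 2,200 + 30 = 4,490 (over)
Week 33–Week 38: 199 + 851 + 820 + 2,200 + 30 + 108 = 4,208 (over)
Week 34–Week 39: 851 + 820 + 2,200 + 30 + 108 + 310 = 4,319 (over)
4 windows exceed the threshold.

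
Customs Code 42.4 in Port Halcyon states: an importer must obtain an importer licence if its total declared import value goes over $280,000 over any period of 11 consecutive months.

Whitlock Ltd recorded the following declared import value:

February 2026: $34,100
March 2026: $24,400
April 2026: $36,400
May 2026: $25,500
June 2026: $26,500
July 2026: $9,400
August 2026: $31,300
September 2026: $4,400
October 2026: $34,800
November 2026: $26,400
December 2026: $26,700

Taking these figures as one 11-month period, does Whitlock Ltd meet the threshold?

No

Total declared import value: $34,100 + $24,400 + $36,400 + $25,500 + $26,500 + $9,400 + $31,300 + $4,400 + $34,800 + $26,400 + $26,700 = $279,900.
$279,900 ≤ $280,000, so the threshold is not exceeded.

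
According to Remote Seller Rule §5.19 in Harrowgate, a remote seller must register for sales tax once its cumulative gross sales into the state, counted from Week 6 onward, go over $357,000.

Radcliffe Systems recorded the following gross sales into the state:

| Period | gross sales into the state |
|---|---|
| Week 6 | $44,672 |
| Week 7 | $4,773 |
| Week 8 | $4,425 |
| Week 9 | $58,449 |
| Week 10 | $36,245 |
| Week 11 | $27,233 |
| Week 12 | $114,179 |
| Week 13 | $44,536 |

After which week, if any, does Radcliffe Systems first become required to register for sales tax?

Not triggered

Through Week 6: $44,672
Through Week 7: $49,445
Through Week 8: $53,870
Through Week 9: $112,319
Through Week 10: $148,564
Through Week 11: $175,797
Through Week 12: $289,976
Through Week 13: $334,512
Final cumulative total $334,512 ≤ $357,000; the threshold is never exceeded.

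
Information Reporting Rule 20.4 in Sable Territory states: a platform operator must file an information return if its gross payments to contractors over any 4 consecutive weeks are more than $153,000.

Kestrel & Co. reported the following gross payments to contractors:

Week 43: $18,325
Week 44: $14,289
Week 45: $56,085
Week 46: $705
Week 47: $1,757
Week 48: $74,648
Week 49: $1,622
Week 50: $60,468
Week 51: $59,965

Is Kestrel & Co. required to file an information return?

Week 43–Week 46: $18,325 + $14,289 + $56,085 + $705 = $89,404 (under)
Week 44–Week 47: $14,289 + $56,085 + $705 + $1,757 = $72,836 (under)
Week 45–Week 48: $56,085 + $705 + $1,757 + $74,648 = $133,195 (under)
Week 46–Week 49: $705 + $1,757 + $74,648 + $1,622 = $78,732 (under)
Week 47–Week 50: $1,757 + $74,648 + $1,622 + $60,468 = $138,495 (under)
Week 48–Week 51: $74,648 + $1,622 + $60,468 + $59,965 = $196,703 (over)
At least one window exceeds $153,000.

Yes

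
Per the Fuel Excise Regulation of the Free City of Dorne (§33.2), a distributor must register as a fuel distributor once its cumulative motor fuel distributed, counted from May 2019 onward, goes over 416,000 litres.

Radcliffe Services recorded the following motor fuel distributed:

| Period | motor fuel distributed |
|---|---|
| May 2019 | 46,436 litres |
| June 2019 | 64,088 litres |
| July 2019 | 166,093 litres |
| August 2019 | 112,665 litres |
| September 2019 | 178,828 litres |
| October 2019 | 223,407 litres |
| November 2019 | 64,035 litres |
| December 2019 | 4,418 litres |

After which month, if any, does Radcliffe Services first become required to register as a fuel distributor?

Through May 2019: 46,436 litres
Through June 2019: 110,524 litres
Through July 2019: 276,617 litres
Through August 2019: 389,282 litres
Through September 2019: 568,110 litres ← exceeds threshold

September 2019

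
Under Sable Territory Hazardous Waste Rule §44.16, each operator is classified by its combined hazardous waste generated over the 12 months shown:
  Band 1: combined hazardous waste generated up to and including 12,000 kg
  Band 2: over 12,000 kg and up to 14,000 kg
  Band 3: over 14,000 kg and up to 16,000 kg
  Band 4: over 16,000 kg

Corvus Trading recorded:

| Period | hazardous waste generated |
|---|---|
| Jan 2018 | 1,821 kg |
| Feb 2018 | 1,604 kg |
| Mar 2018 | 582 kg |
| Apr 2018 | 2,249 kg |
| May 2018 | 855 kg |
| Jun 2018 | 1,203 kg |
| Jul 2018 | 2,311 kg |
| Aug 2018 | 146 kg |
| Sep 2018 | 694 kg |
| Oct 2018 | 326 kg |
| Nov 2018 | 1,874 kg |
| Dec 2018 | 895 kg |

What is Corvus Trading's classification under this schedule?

Combined hazardous waste generated: 1,821 kg + 1,604 kg + 582 kg + 2,249 kg + 855 kg + 1,203 kg + 2,311 kg + 146 kg + 694 kg + 326 kg + 1,874 kg + 895 kg = 14,560 kg.
14,000 kg < 14,560 kg ≤ 16,000 kg, so Band 3 applies.

Band 3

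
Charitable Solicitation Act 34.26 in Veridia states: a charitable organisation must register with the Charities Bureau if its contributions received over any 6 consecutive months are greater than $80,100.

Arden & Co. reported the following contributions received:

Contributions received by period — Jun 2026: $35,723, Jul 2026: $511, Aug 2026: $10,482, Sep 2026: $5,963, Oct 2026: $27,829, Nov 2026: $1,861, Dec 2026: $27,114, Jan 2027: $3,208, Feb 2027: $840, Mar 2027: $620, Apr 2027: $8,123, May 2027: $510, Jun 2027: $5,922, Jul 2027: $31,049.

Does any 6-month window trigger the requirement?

Yes

Jun 2026–Nov 2026: $35,723 + $511 + $10,482 + $5,963 + $27,829 + $1,861 = $82,369 (over)
Jul 2026–Dec 2026: $511 + $10,482 + $5,963 + $27,829 + $1,861 + $27,114 = $73,760 (under)
Aug 2026–Jan 2027: $10,482 + $5,963 + $27,829 + $1,861 + $27,114 + $3,208 = $76,457 (under)
Sep 2026–Feb 2027: $5,963 + $27,829 + $1,861 + $27,114 + $3,208 + $840 = $66,815 (under)
Oct 2026–Mar 2027: $27,829 + $1,861 + $27,114 + $3,208 + $840 + $620 = $61,472 (under)
Nov 2026–Apr 2027: $1,861 + $27,114 + $3,208 + $840 + $620 + $8,123 = $41,766 (under)
Dec 2026–May 2027: $27,114 + $3,208 + $840 + $620 + $8,123 + $510 = $40,415 (under)
Jan 2027–Jun 2027: $3,208 + $840 + $620 + $8,123 + $510 + $5,922 = $19,223 (under)
Feb 2027–Jul 2027: $840 + $620 + $8,123 + $510 + $5,922 + $31,049 = $47,064 (under)
At least one window exceeds $80,100.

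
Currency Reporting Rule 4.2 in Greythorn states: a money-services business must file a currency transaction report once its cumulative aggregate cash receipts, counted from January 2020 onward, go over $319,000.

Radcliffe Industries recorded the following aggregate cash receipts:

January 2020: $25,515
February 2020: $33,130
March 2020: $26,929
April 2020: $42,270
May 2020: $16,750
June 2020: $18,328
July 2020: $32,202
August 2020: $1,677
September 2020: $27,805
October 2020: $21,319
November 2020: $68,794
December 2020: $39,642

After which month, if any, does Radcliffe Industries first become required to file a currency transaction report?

Through January 2020: $25,515
Through February 2020: $58,645
Through March 2020: $85,574
Through April 2020: $127,844
Through May 2020: $144,594
Through June 2020: $162,922
Through July 2020: $195,124
Through August 2020: $196,801
Through September 2020: $224,606
Through October 2020: $245,925
Through November 2020: $314,719
Through December 2020: $354,361 ← exceeds threshold

December 2020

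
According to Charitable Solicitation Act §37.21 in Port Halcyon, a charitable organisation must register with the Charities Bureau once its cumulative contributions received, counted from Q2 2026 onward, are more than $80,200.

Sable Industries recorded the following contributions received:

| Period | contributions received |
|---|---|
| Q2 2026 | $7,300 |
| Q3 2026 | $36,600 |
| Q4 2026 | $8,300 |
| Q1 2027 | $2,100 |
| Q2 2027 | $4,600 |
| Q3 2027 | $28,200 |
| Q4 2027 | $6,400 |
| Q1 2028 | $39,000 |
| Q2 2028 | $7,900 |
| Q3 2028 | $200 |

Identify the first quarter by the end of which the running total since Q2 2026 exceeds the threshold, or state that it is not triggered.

Q3 2027

Through Q2 2026: $7,300
Through Q3 2026: $43,900
Through Q4 2026: $52,200
Through Q1 2027: $54,300
Through Q2 2027: $58,900
Through Q3 2027: $87,100 ← exceeds threshold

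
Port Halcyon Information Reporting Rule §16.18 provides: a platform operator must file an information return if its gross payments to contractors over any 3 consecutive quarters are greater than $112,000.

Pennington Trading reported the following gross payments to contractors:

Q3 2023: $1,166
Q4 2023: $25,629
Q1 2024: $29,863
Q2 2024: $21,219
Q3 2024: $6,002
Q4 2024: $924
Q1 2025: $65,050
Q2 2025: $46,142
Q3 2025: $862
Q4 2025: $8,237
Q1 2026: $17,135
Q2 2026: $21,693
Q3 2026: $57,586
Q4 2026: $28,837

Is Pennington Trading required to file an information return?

Yes

Q3 2023–Q1 2024: $1,166 + $25,629 + $29,863 = $56,658 (under)
Q4 2023–Q2 2024: $25,629 + $29,863 + $21,219 = $76,711 (under)
Q1 2024–Q3 2024: $29,863 + $21,219 + $6,002 = $57,084 (under)
Q2 2024–Q4 2024: $21,219 + $6,002 + $924 = $28,145 (under)
Q3 2024–Q1 2025: $6,002 + $924 + $65,050 = $71,976 (under)
Q4 2024–Q2 2025: $924 + $65,050 + $46,142 = $112,116 (over)
Q1 2025–Q3 2025: $65,050 + $46,142 + $862 = $112,054 (over)
Q2 2025–Q4 2025: $46,142 + $862 + $8,237 = $55,241 (under)
Q3 2025–Q1 2026: $862 + $8,237 + $17,135 = $26,234 (under)
Q4 2025–Q2 2026: $8,237 + $17,135 + $21,693 = $47,065 (under)
Q1 2026–Q3 2026: $17,135 + $21,693 + $57,586 = $96,414 (under)
Q2 2026–Q4 2026: $21,693 + $57,586 + $28,837 = $108,116 (under)
At least one window exceeds $112,000.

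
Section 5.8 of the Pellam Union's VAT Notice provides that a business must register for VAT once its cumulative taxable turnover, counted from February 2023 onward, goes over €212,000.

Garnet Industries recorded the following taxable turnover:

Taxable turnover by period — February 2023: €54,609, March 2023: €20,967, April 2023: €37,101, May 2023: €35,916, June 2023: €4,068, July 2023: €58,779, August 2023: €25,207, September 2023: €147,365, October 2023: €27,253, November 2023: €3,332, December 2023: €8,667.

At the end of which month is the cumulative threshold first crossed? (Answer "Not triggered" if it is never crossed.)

Through February 2023: €54,609
Through March 2023: €75,576
Through April 2023: €112,677
Through May 2023: €148,593
Through June 2023: €152,661
Through July 2023: €211,440
Through August 2023: €236,647 ← exceeds threshold

August 2023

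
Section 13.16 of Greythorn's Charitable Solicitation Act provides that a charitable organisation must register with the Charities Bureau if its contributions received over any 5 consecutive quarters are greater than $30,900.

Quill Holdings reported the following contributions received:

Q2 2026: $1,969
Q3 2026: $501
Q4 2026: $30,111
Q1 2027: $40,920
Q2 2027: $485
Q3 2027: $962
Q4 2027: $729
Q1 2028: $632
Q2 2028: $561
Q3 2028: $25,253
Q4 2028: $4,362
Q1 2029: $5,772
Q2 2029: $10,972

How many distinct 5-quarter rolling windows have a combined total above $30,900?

7

Q2 2026–Q2 2027: $1,969 + $501 + $30,111 + $40,920 + $485 = $73,986 (over)
Q3 2026–Q3 2027: $501 + $30,111 + $40,920 + $485 + $962 = $72,979 (over)
Q4 2026–Q4 2027: $30,111 + $40,920 + $485 + $962 + $729 = $73,207 (over)
Q1 2027–Q1 2028: $40,920 + $485 + $962 + $729 + $632 = $43,728 (over)
Q2 2027–Q2 2028: $485 + $962 + $729 + $632 + $561 = $3,369 (under)
Q3 2027–Q3 2028: $962 + $729 + $632 + $561 + $25,253 = $28,137 (under)
Q4 2027–Q4 2028: $729 + $632 + $561 + $25,253 + $4,362 = $31,537 (over)
Q1 2028–Q1 2029: $632 + $561 + $25,253 + $4,362 + $5,772 = $36,580 (over)
Q2 2028–Q2 2029: $561 + $25,253 + $4,362 + $5,772 + $10,972 = $46,920 (over)
7 windows exceed the threshold.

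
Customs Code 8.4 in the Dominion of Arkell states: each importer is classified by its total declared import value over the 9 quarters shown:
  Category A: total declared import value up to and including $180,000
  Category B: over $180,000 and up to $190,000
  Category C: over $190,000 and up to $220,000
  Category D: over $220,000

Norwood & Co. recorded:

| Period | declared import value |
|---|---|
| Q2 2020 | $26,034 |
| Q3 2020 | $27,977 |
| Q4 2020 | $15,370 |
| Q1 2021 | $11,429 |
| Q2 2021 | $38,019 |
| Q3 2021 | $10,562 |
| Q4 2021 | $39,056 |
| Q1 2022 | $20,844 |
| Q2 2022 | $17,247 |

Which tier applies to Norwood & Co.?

Category C

Total declared import value: $26,034 + $27,977 + $15,370 + $11,429 + $38,019 + $10,562 + $39,056 + $20,844 + $17,247 = $206,538.
$190,000 < $206,538 ≤ $220,000, so Category C applies.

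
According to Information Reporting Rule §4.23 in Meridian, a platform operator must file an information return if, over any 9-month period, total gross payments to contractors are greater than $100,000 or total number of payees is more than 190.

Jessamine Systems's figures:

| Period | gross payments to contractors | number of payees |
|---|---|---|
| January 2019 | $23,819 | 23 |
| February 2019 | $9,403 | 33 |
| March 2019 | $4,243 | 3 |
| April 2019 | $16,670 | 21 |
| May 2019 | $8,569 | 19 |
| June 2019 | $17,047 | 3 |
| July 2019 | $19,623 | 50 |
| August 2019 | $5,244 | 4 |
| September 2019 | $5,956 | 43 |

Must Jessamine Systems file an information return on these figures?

Yes

Total gross payments to contractors: $23,819 + $9,403 + $4,243 + $16,670 + $8,569 + $17,047 + $19,623 + $5,244 + $5,956 = $110,574 (> $100,000).
Total number of payees: 23 + 33 + 3 + 21 + 19 + 3 + 50 + 4 + 43 = 199 (> 190).
The test is 'or': at least one threshold is exceeded.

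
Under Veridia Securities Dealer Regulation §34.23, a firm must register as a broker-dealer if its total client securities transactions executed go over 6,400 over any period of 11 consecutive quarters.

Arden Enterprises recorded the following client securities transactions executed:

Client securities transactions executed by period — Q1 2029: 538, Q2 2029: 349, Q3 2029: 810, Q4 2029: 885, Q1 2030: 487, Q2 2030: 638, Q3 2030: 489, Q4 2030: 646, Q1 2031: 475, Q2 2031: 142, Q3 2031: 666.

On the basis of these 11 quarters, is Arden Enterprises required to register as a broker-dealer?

No

Total client securities transactions executed: 538 + 349 + 810 + 885 + 487 + 638 + 489 + 646 + 475 + 142 + 666 = 6,125.
6,125 ≤ 6,400, so the threshold is not exceeded.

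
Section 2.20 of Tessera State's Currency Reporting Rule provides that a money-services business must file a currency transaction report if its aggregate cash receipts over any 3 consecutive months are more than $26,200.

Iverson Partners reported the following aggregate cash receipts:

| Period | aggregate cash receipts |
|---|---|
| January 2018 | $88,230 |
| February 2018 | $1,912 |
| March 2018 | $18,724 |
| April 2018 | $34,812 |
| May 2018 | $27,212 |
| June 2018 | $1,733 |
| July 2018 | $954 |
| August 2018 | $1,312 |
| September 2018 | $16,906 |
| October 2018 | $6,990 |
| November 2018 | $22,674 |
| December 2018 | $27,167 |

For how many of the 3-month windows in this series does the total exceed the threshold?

7

January 2018–March 2018: $88,230 + $1,912 + $18,724 = $108,866 (over)
February 2018–April 2018: $1,912 + $18,724 + $34,812 = $55,448 (over)
March 2018–May 2018: $18,724 + $34,812 + $27,212 = $80,748 (over)
April 2018–June 2018: $34,812 + $27,212 + $1,733 = $63,757 (over)
May 2018–July 2018: $27,212 + $1,733 + $954 = $29,899 (over)
June 2018–August 2018: $1,733 + $954 + $1,312 = $3,999 (under)
July 2018–September 2018: $954 + $1,312 + $16,906 = $19,172 (under)
August 2018–October 2018: $1,312 + $16,906 + $6,990 = $25,208 (under)
September 2018–November 2018: $16,906 + $6,990 + $22,674 = $46,570 (over)
October 2018–December 2018: $6,990 + $22,674 + $27,167 = $56,831 (over)
7 windows exceed the threshold.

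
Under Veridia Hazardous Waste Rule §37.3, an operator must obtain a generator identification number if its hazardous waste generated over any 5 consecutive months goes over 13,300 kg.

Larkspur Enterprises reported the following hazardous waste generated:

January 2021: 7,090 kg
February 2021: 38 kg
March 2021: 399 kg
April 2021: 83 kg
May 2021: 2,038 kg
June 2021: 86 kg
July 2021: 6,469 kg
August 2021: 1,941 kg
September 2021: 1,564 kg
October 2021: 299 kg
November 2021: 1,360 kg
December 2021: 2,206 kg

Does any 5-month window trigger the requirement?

No

January 2021–May 2021: 7,090 kg + 38 kg + 399 kg + 83 kg + 2,038 kg = 9,648 kg (under)
February 2021–June 2021: 38 kg + 399 kg + 83 kg + 2,038 kg + 86 kg = 2,644 kg (under)
March 2021–July 2021: 399 kg + 83 kg + 2,038 kg + 86 kg + 6,469 kg = 9,075 kg (under)
April 2021–August 2021: 83 kg + 2,038 kg + 86 kg + 6,469 kg + 1,941 kg = 10,617 kg (under)
May 2021–September 2021: 2,038 kg + 86 kg + 6,469 kg + 1,941 kg + 1,564 kg = 12,098 kg (under)
June 2021–October 2021: 86 kg + 6,469 kg + 1,941 kg + 1,564 kg + 299 kg = 10,359 kg (under)
July 2021–November 2021: 6,469 kg + 1,941 kg + 1,564 kg + 299 kg + 1,360 kg = 11,633 kg (under)
August 2021–December 2021: 1,941 kg + 1,564 kg + 299 kg + 1,360 kg + 2,206 kg = 7,370 kg (under)
No window exceeds 13,300 kg.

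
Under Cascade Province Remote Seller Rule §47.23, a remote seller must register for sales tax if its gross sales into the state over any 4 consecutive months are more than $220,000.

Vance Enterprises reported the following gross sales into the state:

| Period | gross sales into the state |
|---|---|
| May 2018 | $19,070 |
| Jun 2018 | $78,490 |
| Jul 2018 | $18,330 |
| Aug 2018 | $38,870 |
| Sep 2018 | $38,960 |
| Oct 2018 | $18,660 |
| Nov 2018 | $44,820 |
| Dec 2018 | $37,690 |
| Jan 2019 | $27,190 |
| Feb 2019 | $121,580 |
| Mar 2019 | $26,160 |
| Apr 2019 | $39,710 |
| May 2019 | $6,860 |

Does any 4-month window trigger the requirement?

May 2018–Aug 2018: $19,070 + $78,490 + $18,330 + $38,870 = $154,760 (under)
Jun 2018–Sep 2018: $78,490 + $18,330 + $38,870 + $38,960 = $174,650 (under)
Jul 2018–Oct 2018: $18,330 + $38,870 + $38,960 + $18,660 = $114,820 (under)
Aug 2018–Nov 2018: $38,870 + $38,960 + $18,660 + $44,820 = $141,310 (under)
Sep 2018–Dec 2018: $38,960 + $18,660 + $44,820 + $37,690 = $140,130 (under)
Oct 2018–Jan 2019: $18,660 + $44,820 + $37,690 + $27,190 = $128,360 (under)
Nov 2018–Feb 2019: $44,820 + $37,690 + $27,190 + $121,580 = $231,280 (over)
Dec 2018–Mar 2019: $37,690 + $27,190 + $121,580 + $26,160 = $212,620 (under)
Jan 2019–Apr 2019: $27,190 + $121,580 + $26,160 + $39,710 = $214,640 (under)
Feb 2019–May 2019: $121,580 + $26,160 + $39,710 + $6,860 = $194,310 (under)
At least one window exceeds $220,000.

Yes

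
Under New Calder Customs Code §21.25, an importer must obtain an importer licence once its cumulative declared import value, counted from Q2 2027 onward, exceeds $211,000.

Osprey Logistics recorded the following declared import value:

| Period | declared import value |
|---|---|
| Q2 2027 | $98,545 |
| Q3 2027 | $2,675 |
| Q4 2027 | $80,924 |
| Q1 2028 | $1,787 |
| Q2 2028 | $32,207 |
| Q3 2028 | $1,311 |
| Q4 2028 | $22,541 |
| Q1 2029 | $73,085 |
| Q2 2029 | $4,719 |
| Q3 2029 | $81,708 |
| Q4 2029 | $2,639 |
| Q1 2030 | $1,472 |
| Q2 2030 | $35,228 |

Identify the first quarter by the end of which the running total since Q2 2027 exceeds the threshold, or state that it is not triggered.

Q2 2028

Through Q2 2027: $98,545
Through Q3 2027: $101,220
Through Q4 2027: $182,144
Through Q1 2028: $183,931
Through Q2 2028: $216,138 ← exceeds threshold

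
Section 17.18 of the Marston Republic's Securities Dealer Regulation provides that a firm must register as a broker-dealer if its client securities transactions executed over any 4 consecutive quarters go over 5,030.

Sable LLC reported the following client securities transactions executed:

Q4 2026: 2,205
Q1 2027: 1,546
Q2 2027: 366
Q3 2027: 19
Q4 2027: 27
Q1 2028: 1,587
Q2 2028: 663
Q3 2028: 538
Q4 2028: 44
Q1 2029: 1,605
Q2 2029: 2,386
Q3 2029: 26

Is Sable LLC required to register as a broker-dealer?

No

Q4 2026–Q3 2027: 2,205 + 1,546 + 366 + 19 = 4,136 (under)
Q1 2027–Q4 2027: 1,546 + 366 + 19 + 27 = 1,958 (under)
Q2 2027–Q1 2028: 366 + 19 + 27 + 1,587 = 1,999 (under)
Q3 2027–Q2 2028: 19 + 27 + 1,587 + 663 = 2,296 (under)
Q4 2027–Q3 2028: 27 + 1,587 + 663 + 538 = 2,815 (under)
Q1 2028–Q4 2028: 1,587 + 663 + 538 + 44 = 2,832 (under)
Q2 2028–Q1 2029: 663 + 538 + 44 + 1,605 = 2,850 (under)
Q3 2028–Q2 2029: 538 + 44 + 1,605 + 2,386 = 4,573 (under)
Q4 2028–Q3 2029: 44 + 1,605 + 2,386 + 26 = 4,061 (under)
No window exceeds 5,030.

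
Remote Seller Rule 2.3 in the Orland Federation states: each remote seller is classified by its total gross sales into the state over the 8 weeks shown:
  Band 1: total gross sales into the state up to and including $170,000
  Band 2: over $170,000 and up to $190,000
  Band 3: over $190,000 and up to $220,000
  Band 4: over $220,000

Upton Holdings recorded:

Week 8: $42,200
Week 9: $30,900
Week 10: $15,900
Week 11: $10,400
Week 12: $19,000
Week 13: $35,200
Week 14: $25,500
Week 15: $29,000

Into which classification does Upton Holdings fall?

Total gross sales into the state: $42,200 + $30,900 + $15,900 + $10,400 + $19,000 + $35,200 + $25,500 + $29,000 = $208,100.
$190,000 < $208,100 ≤ $220,000, so Band 3 applies.

Band 3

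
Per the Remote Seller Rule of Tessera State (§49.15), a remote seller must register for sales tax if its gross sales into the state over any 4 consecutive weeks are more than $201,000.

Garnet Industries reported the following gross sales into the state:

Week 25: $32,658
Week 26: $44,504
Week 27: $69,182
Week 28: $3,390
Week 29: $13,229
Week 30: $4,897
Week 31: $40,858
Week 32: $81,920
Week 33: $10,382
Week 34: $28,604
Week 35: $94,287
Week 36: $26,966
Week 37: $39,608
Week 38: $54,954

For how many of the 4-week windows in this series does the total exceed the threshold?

Week 25–Week 28: $32,658 + $44,504 + $69,182 + $3,390 = $149,734 (under)
Week 26–Week 29: $44,504 + $69,182 + $3,390 + $13,229 = $130,305 (under)
Week 27–Week 30: $69,182 + $3,390 + $13,229 + $4,897 = $90,698 (under)
Week 28–Week 31: $3,390 + $13,229 + $4,897 + $40,858 = $62,374 (under)
Week 29–Week 32: $13,229 + $4,897 + $40,858 + $81,920 = $140,904 (under)
Week 30–Week 33: $4,897 + $40,858 + $81,920 + $10,382 = $138,057 (under)
Week 31–Week 34: $40,858 + $81,920 + $10,382 + $28,604 = $161,764 (under)
Week 32–Week 35: $81,920 + $10,382 + $28,604 + $94,287 = $215,193 (over)
Week 33–Week 36: $10,382 + $28,604 + $94,287 + $26,966 = $160,239 (under)
Week 34–Week 37: $28,604 + $94,287 + $26,966 + $39,608 = $189,465 (under)
Week 35–Week 38: $94,287 + $26,966 + $39,608 + $54,954 = $215,815 (over)
2 windows exceed the threshold.

2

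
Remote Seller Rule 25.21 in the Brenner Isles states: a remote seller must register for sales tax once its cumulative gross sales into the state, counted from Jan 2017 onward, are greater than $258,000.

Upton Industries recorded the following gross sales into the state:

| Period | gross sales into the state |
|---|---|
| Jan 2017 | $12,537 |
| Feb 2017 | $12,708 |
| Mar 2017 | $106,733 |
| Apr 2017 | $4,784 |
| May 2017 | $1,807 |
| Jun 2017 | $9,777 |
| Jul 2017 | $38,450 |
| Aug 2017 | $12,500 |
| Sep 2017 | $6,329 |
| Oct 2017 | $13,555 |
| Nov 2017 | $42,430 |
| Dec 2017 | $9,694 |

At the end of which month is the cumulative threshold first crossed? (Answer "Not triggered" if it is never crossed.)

Through Jan 2017: $12,537
Through Feb 2017: $25,245
Through Mar 2017: $131,978
Through Apr 2017: $136,762
Through May 2017: $138,569
Through Jun 2017: $148,346
Through Jul 2017: $186,796
Through Aug 2017: $199,296
Through Sep 2017: $205,625
Through Oct 2017: $219,180
Through Nov 2017: $261,610 ← exceeds threshold

Nov 2017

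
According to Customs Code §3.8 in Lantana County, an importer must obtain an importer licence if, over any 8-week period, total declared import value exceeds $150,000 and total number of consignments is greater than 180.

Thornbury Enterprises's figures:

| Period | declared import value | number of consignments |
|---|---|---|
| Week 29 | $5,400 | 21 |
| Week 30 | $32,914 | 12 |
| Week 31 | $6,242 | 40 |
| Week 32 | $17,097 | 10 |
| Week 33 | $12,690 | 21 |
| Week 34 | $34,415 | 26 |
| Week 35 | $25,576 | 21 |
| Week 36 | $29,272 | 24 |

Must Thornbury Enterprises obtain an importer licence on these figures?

No

Total declared import value: $5,400 + $32,914 + $6,242 + $17,097 + $12,690 + $34,415 + $25,576 + $29,272 = $163,606 (> $150,000).
Total number of consignments: 21 + 12 + 40 + 10 + 21 + 26 + 21 + 24 = 175 (≤ 180).
The test is 'and': the rule requires both, and at least one is not exceeded.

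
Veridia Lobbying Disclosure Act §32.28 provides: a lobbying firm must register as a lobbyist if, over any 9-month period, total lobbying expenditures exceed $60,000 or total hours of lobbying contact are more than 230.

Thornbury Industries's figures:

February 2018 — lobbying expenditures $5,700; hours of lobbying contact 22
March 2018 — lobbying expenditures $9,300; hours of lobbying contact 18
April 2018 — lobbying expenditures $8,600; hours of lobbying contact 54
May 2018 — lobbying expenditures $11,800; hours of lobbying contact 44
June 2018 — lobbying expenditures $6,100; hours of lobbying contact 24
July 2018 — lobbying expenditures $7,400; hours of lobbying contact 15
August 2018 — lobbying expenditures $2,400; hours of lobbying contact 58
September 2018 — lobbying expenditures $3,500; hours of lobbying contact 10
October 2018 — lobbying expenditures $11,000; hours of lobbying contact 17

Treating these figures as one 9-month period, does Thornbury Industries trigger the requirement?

Yes

Total lobbying expenditures: $5,700 + $9,300 + $8,600 + $11,800 + $6,100 + $7,400 + $2,400 + $3,500 + $11,000 = $65,800 (> $60,000).
Total hours of lobbying contact: 22 + 18 + 54 + 44 + 24 + 15 + 58 + 10 + 17 = 262 (> 230).
The test is 'or': at least one threshold is exceeded.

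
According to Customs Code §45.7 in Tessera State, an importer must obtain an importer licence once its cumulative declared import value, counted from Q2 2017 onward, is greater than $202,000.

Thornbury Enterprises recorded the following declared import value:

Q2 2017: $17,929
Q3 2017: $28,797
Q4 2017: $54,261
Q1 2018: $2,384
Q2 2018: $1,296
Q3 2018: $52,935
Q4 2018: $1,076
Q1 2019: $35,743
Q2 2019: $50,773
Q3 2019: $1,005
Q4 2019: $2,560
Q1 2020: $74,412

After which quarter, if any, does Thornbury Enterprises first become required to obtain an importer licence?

Q2 2019

Through Q2 2017: $17,929
Through Q3 2017: $46,726
Through Q4 2017: $100,987
Through Q1 2018: $103,371
Through Q2 2018: $104,667
Through Q3 2018: $157,602
Through Q4 2018: $158,678
Through Q1 2019: $194,421
Through Q2 2019: $245,194 ← exceeds threshold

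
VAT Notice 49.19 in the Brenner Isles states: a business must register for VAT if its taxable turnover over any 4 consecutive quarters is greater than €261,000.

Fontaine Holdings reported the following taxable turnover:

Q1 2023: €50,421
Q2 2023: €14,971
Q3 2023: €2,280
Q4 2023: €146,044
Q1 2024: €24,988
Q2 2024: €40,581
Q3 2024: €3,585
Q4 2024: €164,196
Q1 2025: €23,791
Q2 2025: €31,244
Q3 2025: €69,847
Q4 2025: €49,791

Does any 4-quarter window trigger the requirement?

Yes

Q1 2023–Q4 2023: €50,421 + €14,971 + €2,280 + €146,044 = €213,716 (under)
Q2 2023–Q1 2024: €14,971 + €2,280 + €146,044 + €24,988 = €188,283 (under)
Q3 2023–Q2 2024: €2,280 + €146,044 + €24,988 + €40,581 = €213,893 (under)
Q4 2023–Q3 2024: €146,044 + €24,988 + €40,581 + €3,585 = €215,198 (under)
Q1 2024–Q4 2024: €24,988 + €40,581 + €3,585 + €164,196 = €233,350 (under)
Q2 2024–Q1 2025: €40,581 + €3,585 + €164,196 + €23,791 = €232,153 (under)
Q3 2024–Q2 2025: €3,585 + €164,196 + €23,791 + €31,244 = €222,816 (under)
Q4 2024–Q3 2025: €164,196 + €23,791 + €31,244 + €69,847 = €289,078 (over)
Q1 2025–Q4 2025: €23,791 + €31,244 + €69,847 + €49,791 = €174,673 (under)
At least one window exceeds €261,000.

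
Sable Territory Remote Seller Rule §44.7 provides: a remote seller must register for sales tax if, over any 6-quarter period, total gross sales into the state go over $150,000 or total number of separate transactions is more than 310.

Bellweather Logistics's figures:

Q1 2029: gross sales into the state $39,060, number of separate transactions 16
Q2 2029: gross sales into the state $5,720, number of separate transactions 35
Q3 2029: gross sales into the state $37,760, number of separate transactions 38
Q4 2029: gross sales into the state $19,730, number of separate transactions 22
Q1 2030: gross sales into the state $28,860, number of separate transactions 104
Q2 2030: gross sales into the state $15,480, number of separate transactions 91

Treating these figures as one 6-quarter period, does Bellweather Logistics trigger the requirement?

Total gross sales into the state: $39,060 + $5,720 + $37,760 + $19,730 + $28,860 + $15,480 = $146,610 (≤ $150,000).
Total number of separate transactions: 16 + 35 + 38 + 22 + 104 + 91 = 306 (≤ 310).
The test is 'or': neither threshold is exceeded.

No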